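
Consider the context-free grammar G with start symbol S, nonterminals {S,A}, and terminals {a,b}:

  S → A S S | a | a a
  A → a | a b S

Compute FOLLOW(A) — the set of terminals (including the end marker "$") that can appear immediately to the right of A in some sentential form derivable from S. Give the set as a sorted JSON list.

FIRST iteration:
[1]
  A via A→a: +{a}
  S via S→A S S: +{a}
  FIRST[S]={a}  FIRST[A]={a}
[2] done
  FIRST[S]={a}  FIRST[A]={a}

Compute FOLLOW by fixpoint:
FOLLOW(S) := {$}
iter 1:
  S→A S S: FOLLOW(A) ⊇ FIRST(S) = {a}; new: +{a}
  S→A S S: FOLLOW(S) ⊇ FIRST(S) = {a}; new: +{a}
  S: {$,a}  A: {a}
iter 2: (no change)
  S: {$,a}  A: {a}

FOLLOW(A) = ["a"]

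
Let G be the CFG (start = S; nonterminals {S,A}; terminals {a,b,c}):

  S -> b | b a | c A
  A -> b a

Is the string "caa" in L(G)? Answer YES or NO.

CNF form of G:
  S -> T0 T1 | T2 A | b
  A -> T0 T1
  T0 -> b
  T1 -> a
  T2 -> c

CYK fill:
  cell(0,0) c: {T2}  orig:{}
  cell(1,1) a: {T1}  orig:{}
  cell(2,2) a: {T1}  orig:{}
  cell(0,1) ca: ∅
  cell(1,2) aa: ∅
  cell(0,2) caa: ∅

S ∉ T[0,2] ⇒ NO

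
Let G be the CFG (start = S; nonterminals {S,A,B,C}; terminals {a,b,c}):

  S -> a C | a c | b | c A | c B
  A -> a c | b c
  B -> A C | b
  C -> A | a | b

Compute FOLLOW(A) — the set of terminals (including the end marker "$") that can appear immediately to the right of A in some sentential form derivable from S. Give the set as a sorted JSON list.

FIRST sets, iterate to fixpoint:
iter 1:
  A via A→a c: +{a}
  A via A→b c: +{b}
  B via B→A C: +{a,b}
  C via C→A: +{a,b}
  S via S→a C: +{a}
  S via S→b: +{b}
  S via S→c A: +{c}
  FIRST(S)={a,b,c}  FIRST(A)={a,b}  FIRST(B)={a,b}  FIRST(C)={a,b}
iter 2: — fixpoint
  FIRST(S)={a,b,c}  FIRST(A)={a,b}  FIRST(B)={a,b}  FIRST(C)={a,b}

FOLLOW sets:
seed FOLLOW(S) with $
iter 1:
  B→A C: FOLLOW(A) ⊇ FIRST(C) = {a,b}; new: +{a,b}
  S→a C: FOLLOW(C) ⊇ FOLLOW(S) ⊇ {$}; new: +{$}
  S→c A: FOLLOW(A) ⊇ FOLLOW(S) ⊇ {$}; new: +{$}
  S→c B: FOLLOW(B) ⊇ FOLLOW(S) ⊇ {$}; new: +{$}
  FOLLOW[S]={$}  FOLLOW[A]={$,a,b}  FOLLOW[B]={$}  FOLLOW[C]={$}
iter 2: (stable)
  FOLLOW[S]={$}  FOLLOW[A]={$,a,b}  FOLLOW[B]={$}  FOLLOW[C]={$}

FOLLOW(A) = ["$", "a", "b"]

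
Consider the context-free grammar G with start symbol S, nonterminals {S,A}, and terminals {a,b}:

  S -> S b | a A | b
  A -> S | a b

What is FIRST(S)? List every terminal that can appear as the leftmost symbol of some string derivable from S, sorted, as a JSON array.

FIRST iteration:
[1]
  A via A→a b: +{a}
  S via S→a A: +{a}
  S via S→b: +{b}
  S: {a,b}  A: {a}
[2]
  A via A→S: +{b}
  S: {a,b}  A: {a,b}
[3] (stable)
  S: {a,b}  A: {a,b}

FIRST(S) = ["a", "b"]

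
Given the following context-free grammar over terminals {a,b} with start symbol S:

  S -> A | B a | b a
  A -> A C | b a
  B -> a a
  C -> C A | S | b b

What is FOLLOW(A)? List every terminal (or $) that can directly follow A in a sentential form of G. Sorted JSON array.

FIRST sets, iterate to fixpoint:
pass 1:
  A via A→b a: +{b}
  B via B→a a: +{a}
  C via C→b b: +{b}
  S via S→A: +{b}
  S via S→B a: +{a}
  FIRST(S)={a,b}  FIRST(A)={b}  FIRST(B)={a}  FIRST(C)={b}
pass 2:
  C via C→S: +{a}
  FIRST(S)={a,b}  FIRST(A)={b}  FIRST(B)={a}  FIRST(C)={a,b}
pass 3: done
  FIRST(S)={a,b}  FIRST(A)={b}  FIRST(B)={a}  FIRST(C)={a,b}

FOLLOW sets:
seed FOLLOW(S) with $
iter 1:
  A→A C: FOLLOW(A) ⊇ FIRST(C) = {a,b}; new: +{a,b}
  A→A C: FOLLOW(C) ⊇ FOLLOW(A) ⊇ {a,b}; new: +{a,b}
  C→S: FOLLOW(S) ⊇ FOLLOW(C) ⊇ {a,b}; new: +{a,b}
  S→A: FOLLOW(A) ⊇ FOLLOW(S) ⊇ {$,a,b}; new: +{$}
  S→B a: FOLLOW(B) ⊇ FIRST(a) = {a}; new: +{a}
  FOLLOW[S]={$,a,b}  FOLLOW[A]={$,a,b}  FOLLOW[B]={a}  FOLLOW[C]={a,b}
iter 2:
  A→A C: FOLLOW(C) ⊇ FOLLOW(A) ⊇ {$,a,b}; new: +{$}
  FOLLOW[S]={$,a,b}  FOLLOW[A]={$,a,b}  FOLLOW[B]={a}  FOLLOW[C]={$,a,b}
iter 3: (no change)
  FOLLOW[S]={$,a,b}  FOLLOW[A]={$,a,b}  FOLLOW[B]={a}  FOLLOW[C]={$,a,b}

FOLLOW(A) = ["$", "a", "b"]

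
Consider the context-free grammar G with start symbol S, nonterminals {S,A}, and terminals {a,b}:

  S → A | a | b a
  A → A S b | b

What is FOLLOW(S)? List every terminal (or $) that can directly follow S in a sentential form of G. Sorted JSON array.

Compute FIRST by fixpoint:
iter 1:
  A via A→b: +{b}
  S via S→A: +{b}
  S via S→a: +{a}
  FIRST(S)={a,b}  FIRST(A)={b}
iter 2: — fixpoint
  FIRST(S)={a,b}  FIRST(A)={b}

FOLLOW iteration:
seed FOLLOW(S) with $
[1]
  A→A S b: FOLLOW(A) ⊇ FIRST(S) = {a,b}; new: +{a,b}
  A→A S b: FOLLOW(S) ⊇ FIRST(b) = {b}; new: +{b}
  S→A: FOLLOW(A) ⊇ FOLLOW(S) ⊇ {$,b}; new: +{$}
  S: {$,b}  A: {$,a,b}
[2] (no change)
  S: {$,b}  A: {$,a,b}

FOLLOW(S) = ["$", "b"]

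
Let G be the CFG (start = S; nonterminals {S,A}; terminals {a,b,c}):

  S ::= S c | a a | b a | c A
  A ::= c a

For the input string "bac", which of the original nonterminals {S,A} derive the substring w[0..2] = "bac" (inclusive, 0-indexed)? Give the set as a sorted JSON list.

CNF form of G:
  S -> S T0 | T0 A | T1 T1 | T2 T1
  A -> T0 T1
  T0 -> c
  T1 -> a
  T2 -> b

CYK table (by increasing span) (cells [i..j] with 0 ≤ i ≤ j ≤ 2 only):
  cell(0,0) b: {T2}  orig:{}
  cell(1,1) a: {T1}  orig:{}
  cell(2,2) c: {T0}  orig:{}
  cell(0,1) ba: {S}
  cell(1,2) ac: ∅
  cell(0,2) bac: {S}

Original NTs in T[0,2] deriving "bac": ["S"]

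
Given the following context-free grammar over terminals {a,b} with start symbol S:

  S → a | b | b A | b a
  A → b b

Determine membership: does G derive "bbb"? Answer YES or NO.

Convert to CNF:
  S -> T0 A | T0 T1 | a | b
  A -> T0 T0
  T0 -> b
  T1 -> a

CYK fill:
  [0..0]={S,T0}  "b"  orig:{S}
  [1..1]={S,T0}  "b"  orig:{S}
  [2..2]={S,T0}  "b"  orig:{S}
  [0..1]={A}  "bb"
  [1..2]={A}  "bb"
  [0..2]={S}  "bbb"

S ∈ T[0,2] ⇒ YES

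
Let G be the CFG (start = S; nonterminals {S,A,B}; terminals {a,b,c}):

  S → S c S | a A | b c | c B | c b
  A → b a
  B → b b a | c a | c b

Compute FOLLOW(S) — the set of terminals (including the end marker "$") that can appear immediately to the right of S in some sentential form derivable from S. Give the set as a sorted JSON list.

FIRST iteration:
round 1:
  A via A→b a: +{b}
  B via B→b b a: +{b}
  B via B→c a: +{c}
  S via S→a A: +{a}
  S via S→b c: +{b}
  S via S→c B: +{c}
  FIRST[S]={a,b,c}  FIRST[A]={b}  FIRST[B]={b,c}
round 2: (no change)
  FIRST[S]={a,b,c}  FIRST[A]={b}  FIRST[B]={b,c}

FOLLOW sets:
initialize: $ ∈ FOLLOW(S)
pass 1:
  S→S c S: FOLLOW(S) ⊇ FIRST(c) = {c}; new: +{c}
  S→a A: FOLLOW(A) ⊇ FOLLOW(S) ⊇ {$,c}; new: +{$,c}
  S→c B: FOLLOW(B) ⊇ FOLLOW(S) ⊇ {$,c}; new: +{$,c}
  FOLLOW(S)={$,c}  FOLLOW(A)={$,c}  FOLLOW(B)={$,c}
pass 2: done
  FOLLOW(S)={$,c}  FOLLOW(A)={$,c}  FOLLOW(B)={$,c}

FOLLOW(S) = ["$", "c"]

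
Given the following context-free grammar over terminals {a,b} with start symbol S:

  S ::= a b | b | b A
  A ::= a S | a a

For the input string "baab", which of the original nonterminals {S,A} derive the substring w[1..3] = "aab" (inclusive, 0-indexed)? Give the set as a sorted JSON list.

CNF form of G:
  S -> T0 T1 | T1 A | b
  A -> T0 S | T0 T0
  T0 -> a
  T1 -> b

Fill CYK table bottom-up (cells [i..j] with 1 ≤ i ≤ j ≤ 3 only):
  cell(1,1) a: {T0}  orig:{}
  cell(2,2) a: {T0}  orig:{}
  cell(3,3) b: {S,T1}  orig:{S}
  cell(1,2) aa: {A}
  cell(2,3) ab: {A,S}
  cell(1,3) aab: {A}

Original NTs in T[1,3] deriving "aab": ["A"]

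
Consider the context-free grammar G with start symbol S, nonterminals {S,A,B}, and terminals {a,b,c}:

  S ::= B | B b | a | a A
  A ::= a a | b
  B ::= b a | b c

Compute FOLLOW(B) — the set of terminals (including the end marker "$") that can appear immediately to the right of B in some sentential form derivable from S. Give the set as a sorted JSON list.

Compute FIRST by fixpoint:
[1]
  A via A→a a: +{a}
  A via A→b: +{b}
  B via B→b a: +{b}
  S via S→B: +{b}
  S via S→a: +{a}
  FIRST(S)={a,b}  FIRST(A)={a,b}  FIRST(B)={b}
[2] (no change)
  FIRST(S)={a,b}  FIRST(A)={a,b}  FIRST(B)={b}

Compute FOLLOW by fixpoint:
FOLLOW(S) := {$}
iter 1:
  S→B: FOLLOW(B) ⊇ FOLLOW(S) ⊇ {$}; new: +{$}
  S→B b: FOLLOW(B) ⊇ FIRST(b) = {b}; new: +{b}
  S→a A: FOLLOW(A) ⊇ FOLLOW(S) ⊇ {$}; new: +{$}
  S: {$}  A: {$}  B: {$,b}
iter 2: — fixpoint
  S: {$}  A: {$}  B: {$,b}

FOLLOW(B) = ["$", "b"]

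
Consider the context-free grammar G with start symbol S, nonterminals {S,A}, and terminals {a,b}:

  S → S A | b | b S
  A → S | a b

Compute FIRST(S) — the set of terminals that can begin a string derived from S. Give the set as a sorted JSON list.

Compute FIRST by fixpoint:
iter 1:
  A via A→a b: +{a}
  S via S→b: +{b}
  S: {b}  A: {a}
iter 2:
  A via A→S: +{b}
  S: {b}  A: {a,b}
iter 3: (stable)
  S: {b}  A: {a,b}

FIRST(S) = ["b"]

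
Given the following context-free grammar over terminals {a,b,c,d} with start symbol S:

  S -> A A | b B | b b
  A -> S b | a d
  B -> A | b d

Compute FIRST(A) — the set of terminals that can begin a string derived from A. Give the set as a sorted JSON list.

FIRST iteration:
round 1:
  A via A→a d: +{a}
  B via B→A: +{a}
  B via B→b d: +{b}
  S via S→A A: +{a}
  S via S→b B: +{b}
  FIRST(S)={a,b}  FIRST(A)={a}  FIRST(B)={a,b}
round 2:
  A via A→S b: +{b}
  FIRST(S)={a,b}  FIRST(A)={a,b}  FIRST(B)={a,b}
round 3: done
  FIRST(S)={a,b}  FIRST(A)={a,b}  FIRST(B)={a,b}

FIRST(A) = ["a", "b"]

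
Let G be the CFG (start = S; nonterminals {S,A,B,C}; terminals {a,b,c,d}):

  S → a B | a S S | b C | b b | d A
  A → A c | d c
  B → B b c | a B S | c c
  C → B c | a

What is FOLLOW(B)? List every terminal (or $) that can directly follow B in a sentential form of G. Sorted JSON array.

FIRST sets, iterate to fixpoint:
[1]
  A via A→d c: +{d}
  B via B→a B S: +{a}
  B via B→c c: +{c}
  C via C→B c: +{a,c}
  S via S→a B: +{a}
  S via S→b C: +{b}
  S via S→d A: +{d}
  FIRST(S)={a,b,d}  FIRST(A)={d}  FIRST(B)={a,c}  FIRST(C)={a,c}
[2] (no change)
  FIRST(S)={a,b,d}  FIRST(A)={d}  FIRST(B)={a,c}  FIRST(C)={a,c}

FOLLOW iteration:
FOLLOW(S) := {$}
iter 1:
  A→A c: FOLLOW(A) ⊇ FIRST(c) = {c}; new: +{c}
  B→B b c: FOLLOW(B) ⊇ FIRST(b) = {b}; new: +{b}
  B→a B S: FOLLOW(B) ⊇ FIRST(S) = {a,b,d}; new: +{a,d}
  B→a B S: FOLLOW(S) ⊇ FOLLOW(B) ⊇ {a,b,d}; new: +{a,b,d}
  C→B c: FOLLOW(B) ⊇ FIRST(c) = {c}; new: +{c}
  S→a B: FOLLOW(B) ⊇ FOLLOW(S) ⊇ {$,a,b,d}; new: +{$}
  S→b C: FOLLOW(C) ⊇ FOLLOW(S) ⊇ {$,a,b,d}; new: +{$,a,b,d}
  S→d A: FOLLOW(A) ⊇ FOLLOW(S) ⊇ {$,a,b,d}; new: +{$,a,b,d}
  S: {$,a,b,d}  A: {$,a,b,c,d}  B: {$,a,b,c,d}  C: {$,a,b,d}
iter 2:
  B→a B S: FOLLOW(S) ⊇ FOLLOW(B) ⊇ {$,a,b,c,d}; new: +{c}
  S→b C: FOLLOW(C) ⊇ FOLLOW(S) ⊇ {$,a,b,c,d}; new: +{c}
  S: {$,a,b,c,d}  A: {$,a,b,c,d}  B: {$,a,b,c,d}  C: {$,a,b,c,d}
iter 3: — fixpoint
  S: {$,a,b,c,d}  A: {$,a,b,c,d}  B: {$,a,b,c,d}  C: {$,a,b,c,d}

FOLLOW(B) = ["$", "a", "b", "c", "d"]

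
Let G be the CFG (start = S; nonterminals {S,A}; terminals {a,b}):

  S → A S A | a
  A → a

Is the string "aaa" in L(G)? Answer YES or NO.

CNF form of G:
  S -> A X0 | a
  A -> a
  X0 -> S A

Fill CYK table bottom-up:
  T[0,0] 'a' = {A,S}
  T[1,1] 'a' = {A,S}
  T[2,2] 'a' = {A,S}
  T[0,1] 'aa' = {X0}  orig:{}
  T[1,2] 'aa' = {X0}  orig:{}
  T[0,2] 'aaa' = {S}

S ∈ T[0,2] ⇒ YES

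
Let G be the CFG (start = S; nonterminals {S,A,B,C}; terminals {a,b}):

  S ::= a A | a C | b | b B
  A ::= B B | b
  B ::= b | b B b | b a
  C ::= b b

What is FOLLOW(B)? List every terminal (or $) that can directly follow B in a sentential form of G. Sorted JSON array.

FIRST iteration:
iter 1:
  A via A→b: +{b}
  B via B→b: +{b}
  C via C→b b: +{b}
  S via S→a A: +{a}
  S via S→b: +{b}
  FIRST(S)={a,b}  FIRST(A)={b}  FIRST(B)={b}  FIRST(C)={b}
iter 2: (stable)
  FIRST(S)={a,b}  FIRST(A)={b}  FIRST(B)={b}  FIRST(C)={b}

FOLLOW sets:
FOLLOW(S) := {$}
[1]
  A→B B: FOLLOW(B) ⊇ FIRST(B) = {b}; new: +{b}
  S→a A: FOLLOW(A) ⊇ FOLLOW(S) ⊇ {$}; new: +{$}
  S→a C: FOLLOW(C) ⊇ FOLLOW(S) ⊇ {$}; new: +{$}
  S→b B: FOLLOW(B) ⊇ FOLLOW(S) ⊇ {$}; new: +{$}
  FOLLOW[S]={$}  FOLLOW[A]={$}  FOLLOW[B]={$,b}  FOLLOW[C]={$}
[2] (stable)
  FOLLOW[S]={$}  FOLLOW[A]={$}  FOLLOW[B]={$,b}  FOLLOW[C]={$}

FOLLOW(B) = ["$", "b"]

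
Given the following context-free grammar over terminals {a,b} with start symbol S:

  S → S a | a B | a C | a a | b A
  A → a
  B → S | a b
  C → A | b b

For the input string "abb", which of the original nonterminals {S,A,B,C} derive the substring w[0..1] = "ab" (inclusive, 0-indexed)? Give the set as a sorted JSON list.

Convert to CNF:
  S -> S T0 | T0 B | T0 C | T0 T0 | T1 A
  A -> a
  B -> S T0 | T0 B | T0 C | T0 T0 | T0 T1 | T1 A
  C -> T1 T1 | a
  T0 -> a
  T1 -> b

CYK table (by increasing span) — only the sub-triangle for w[0..1]:
  [0..0]={A,C,T0}  "a"  orig:{A,C}
  [1..1]={T1}  "b"  orig:{}
  [0..1]={B}  "ab"

Original NTs in T[0,1] deriving "ab": ["B"]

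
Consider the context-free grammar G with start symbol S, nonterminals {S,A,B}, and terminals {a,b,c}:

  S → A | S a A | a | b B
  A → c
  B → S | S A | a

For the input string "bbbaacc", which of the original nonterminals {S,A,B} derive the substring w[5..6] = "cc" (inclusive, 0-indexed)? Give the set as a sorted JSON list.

CNF form of G:
  S -> S X3 | T1 B | a | c
  A -> c
  B -> S A | S X2 | T1 B | a | c
  T0 -> a
  T1 -> b
  X2 -> T0 A
  X3 -> T0 A

CYK fill — only the sub-triangle for w[5..6]:
  [5..5]={A,B,S}  "c"
  [6..6]={A,B,S}  "c"
  [5..6]={B}  "cc"

Original NTs in T[5,6] deriving "cc": ["B"]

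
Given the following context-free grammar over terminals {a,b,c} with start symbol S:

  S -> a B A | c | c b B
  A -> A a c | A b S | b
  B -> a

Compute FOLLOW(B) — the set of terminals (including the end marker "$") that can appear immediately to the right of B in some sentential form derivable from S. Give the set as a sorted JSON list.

FIRST iteration:
pass 1:
  A via A→b: +{b}
  B via B→a: +{a}
  S via S→a B A: +{a}
  S via S→c: +{c}
  FIRST[S]={a,c}  FIRST[A]={b}  FIRST[B]={a}
pass 2: done
  FIRST[S]={a,c}  FIRST[A]={b}  FIRST[B]={a}

FOLLOW iteration:
initialize: $ ∈ FOLLOW(S)
[1]
  A→A a c: FOLLOW(A) ⊇ FIRST(a) = {a}; new: +{a}
  A→A b S: FOLLOW(A) ⊇ FIRST(b) = {b}; new: +{b}
  A→A b S: FOLLOW(S) ⊇ FOLLOW(A) ⊇ {a,b}; new: +{a,b}
  S→a B A: FOLLOW(B) ⊇ FIRST(A) = {b}; new: +{b}
  S→a B A: FOLLOW(A) ⊇ FOLLOW(S) ⊇ {$,a,b}; new: +{$}
  S→c b B: FOLLOW(B) ⊇ FOLLOW(S) ⊇ {$,a,b}; new: +{$,a}
  S: {$,a,b}  A: {$,a,b}  B: {$,a,b}
[2] (no change)
  S: {$,a,b}  A: {$,a,b}  B: {$,a,b}

FOLLOW(B) = ["$", "a", "b"]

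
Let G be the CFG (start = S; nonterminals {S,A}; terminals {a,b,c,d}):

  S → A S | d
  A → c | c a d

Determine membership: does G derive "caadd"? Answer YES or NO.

Convert to CNF:
  S -> A S | d
  A -> T0 X3 | c
  T0 -> c
  T1 -> a
  T2 -> d
  X3 -> T1 T2

Fill CYK table bottom-up:
  T[0,0] 'c' = {A,T0}  orig:{A}
  T[1,1] 'a' = {T1}  orig:{}
  T[2,2] 'a' = {T1}  orig:{}
  T[3,3] 'd' = {S,T2}  orig:{S}
  T[4,4] 'd' = {S,T2}  orig:{S}
  T[0,1] 'ca' = ∅
  T[1,2] 'aa' = ∅
  T[2,3] 'ad' = {X3}  orig:{}
  T[3,4] 'dd' = ∅
  T[0,2] 'caa' = ∅
  T[1,3] 'aad' = ∅
  T[2,4] 'add' = ∅
  T[0,3] 'caad' = ∅
  T[1,4] 'aadd' = ∅
  T[0,4] 'caadd' = ∅

S ∉ T[0,4] ⇒ NO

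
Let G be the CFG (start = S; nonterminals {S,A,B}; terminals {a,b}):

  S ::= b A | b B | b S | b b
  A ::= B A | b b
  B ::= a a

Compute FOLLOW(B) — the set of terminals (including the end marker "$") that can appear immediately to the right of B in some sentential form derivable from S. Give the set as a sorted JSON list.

Compute FIRST by fixpoint:
[1]
  A via A→b b: +{b}
  B via B→a a: +{a}
  S via S→b A: +{b}
  FIRST[S]={b}  FIRST[A]={b}  FIRST[B]={a}
[2]
  A via A→B A: +{a}
  FIRST[S]={b}  FIRST[A]={a,b}  FIRST[B]={a}
[3] done
  FIRST[S]={b}  FIRST[A]={a,b}  FIRST[B]={a}

Compute FOLLOW by fixpoint:
initialize: $ ∈ FOLLOW(S)
[1]
  A→B A: FOLLOW(B) ⊇ FIRST(A) = {a,b}; new: +{a,b}
  S→b A: FOLLOW(A) ⊇ FOLLOW(S) ⊇ {$}; new: +{$}
  S→b B: FOLLOW(B) ⊇ FOLLOW(S) ⊇ {$}; new: +{$}
  S: {$}  A: {$}  B: {$,a,b}
[2] (stable)
  S: {$}  A: {$}  B: {$,a,b}

FOLLOW(B) = ["$", "a", "b"]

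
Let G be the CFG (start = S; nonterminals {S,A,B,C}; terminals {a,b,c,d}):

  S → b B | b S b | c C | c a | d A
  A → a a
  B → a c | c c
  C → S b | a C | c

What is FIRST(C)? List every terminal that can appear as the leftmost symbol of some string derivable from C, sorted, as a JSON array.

FIRST iteration:
pass 1:
  A via A→a a: +{a}
  B via B→a c: +{a}
  B via B→c c: +{c}
  C via C→a C: +{a}
  C via C→c: +{c}
  S via S→b B: +{b}
  S via S→c C: +{c}
  S via S→d A: +{d}
  FIRST[S]={b,c,d}  FIRST[A]={a}  FIRST[B]={a,c}  FIRST[C]={a,c}
pass 2:
  C via C→S b: +{b,d}
  FIRST[S]={b,c,d}  FIRST[A]={a}  FIRST[B]={a,c}  FIRST[C]={a,b,c,d}
pass 3: (no change)
  FIRST[S]={b,c,d}  FIRST[A]={a}  FIRST[B]={a,c}  FIRST[C]={a,b,c,d}

FIRST(C) = ["a", "b", "c", "d"]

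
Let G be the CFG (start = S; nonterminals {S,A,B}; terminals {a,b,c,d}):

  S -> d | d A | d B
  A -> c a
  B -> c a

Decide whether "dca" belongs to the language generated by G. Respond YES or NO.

CNF form of G:
  S -> T2 A | T2 B | d
  A -> T0 T1
  B -> T0 T1
  T0 -> c
  T1 -> a
  T2 -> d

CYK table (by increasing span):
  cell(0,0) d: {S,T2}  orig:{S}
  cell(1,1) c: {T0}  orig:{}
  cell(2,2) a: {T1}  orig:{}
  cell(0,1) dc: ∅
  cell(1,2) ca: {A,B}
  cell(0,2) dca: {S}

S ∈ T[0,2] ⇒ YES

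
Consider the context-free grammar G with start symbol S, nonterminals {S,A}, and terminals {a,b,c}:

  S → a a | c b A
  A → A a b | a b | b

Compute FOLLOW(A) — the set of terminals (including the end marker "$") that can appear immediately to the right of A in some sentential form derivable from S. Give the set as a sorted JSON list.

FIRST iteration:
[1]
  A via A→a b: +{a}
  A via A→b: +{b}
  S via S→a a: +{a}
  S via S→c b A: +{c}
  S: {a,c}  A: {a,b}
[2] — fixpoint
  S: {a,c}  A: {a,b}

FOLLOW sets:
seed FOLLOW(S) with $
[1]
  A→A a b: FOLLOW(A) ⊇ FIRST(a) = {a}; new: +{a}
  S→c b A: FOLLOW(A) ⊇ FOLLOW(S) ⊇ {$}; new: +{$}
  FOLLOW[S]={$}  FOLLOW[A]={$,a}
[2] (no change)
  FOLLOW[S]={$}  FOLLOW[A]={$,a}

FOLLOW(A) = ["$", "a"]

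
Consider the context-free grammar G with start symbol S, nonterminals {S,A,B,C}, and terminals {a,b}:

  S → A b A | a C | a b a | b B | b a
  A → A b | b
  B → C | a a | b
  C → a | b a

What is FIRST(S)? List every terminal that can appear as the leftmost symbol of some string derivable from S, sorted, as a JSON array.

FIRST sets, iterate to fixpoint:
pass 1:
  A via A→b: +{b}
  B via B→a a: +{a}
  B via B→b: +{b}
  C via C→a: +{a}
  C via C→b a: +{b}
  S via S→A b A: +{b}
  S via S→a C: +{a}
  FIRST[S]={a,b}  FIRST[A]={b}  FIRST[B]={a,b}  FIRST[C]={a,b}
pass 2: — fixpoint
  FIRST[S]={a,b}  FIRST[A]={b}  FIRST[B]={a,b}  FIRST[C]={a,b}

FIRST(S) = ["a", "b"]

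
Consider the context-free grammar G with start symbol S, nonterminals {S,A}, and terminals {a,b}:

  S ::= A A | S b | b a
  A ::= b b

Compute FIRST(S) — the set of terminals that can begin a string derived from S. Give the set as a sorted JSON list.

FIRST iteration:
[1]
  A via A→b b: +{b}
  S via S→A A: +{b}
  S: {b}  A: {b}
[2] (stable)
  S: {b}  A: {b}

FIRST(S) = ["b"]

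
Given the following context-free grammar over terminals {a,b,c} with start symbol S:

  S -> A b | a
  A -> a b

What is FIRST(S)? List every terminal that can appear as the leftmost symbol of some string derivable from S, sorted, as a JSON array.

FIRST sets, iterate to fixpoint:
pass 1:
  A via A→a b: +{a}
  S via S→A b: +{a}
  FIRST(S)={a}  FIRST(A)={a}
pass 2: (no change)
  FIRST(S)={a}  FIRST(A)={a}

FIRST(S) = ["a"]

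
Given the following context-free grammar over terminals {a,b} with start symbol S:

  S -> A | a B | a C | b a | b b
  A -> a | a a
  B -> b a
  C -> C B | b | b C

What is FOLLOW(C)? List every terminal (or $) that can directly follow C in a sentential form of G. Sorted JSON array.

Compute FIRST by fixpoint:
iter 1:
  A via A→a: +{a}
  B via B→b a: +{b}
  C via C→b: +{b}
  S via S→A: +{a}
  S via S→b a: +{b}
  FIRST(S)={a,b}  FIRST(A)={a}  FIRST(B)={b}  FIRST(C)={b}
iter 2: — fixpoint
  FIRST(S)={a,b}  FIRST(A)={a}  FIRST(B)={b}  FIRST(C)={b}

FOLLOW iteration:
seed FOLLOW(S) with $
[1]
  C→C B: FOLLOW(C) ⊇ FIRST(B) = {b}; new: +{b}
  C→C B: FOLLOW(B) ⊇ FOLLOW(C) ⊇ {b}; new: +{b}
  S→A: FOLLOW(A) ⊇ FOLLOW(S) ⊇ {$}; new: +{$}
  S→a B: FOLLOW(B) ⊇ FOLLOW(S) ⊇ {$}; new: +{$}
  S→a C: FOLLOW(C) ⊇ FOLLOW(S) ⊇ {$}; new: +{$}
  S: {$}  A: {$}  B: {$,b}  C: {$,b}
[2] (no change)
  S: {$}  A: {$}  B: {$,b}  C: {$,b}

FOLLOW(C) = ["$", "b"]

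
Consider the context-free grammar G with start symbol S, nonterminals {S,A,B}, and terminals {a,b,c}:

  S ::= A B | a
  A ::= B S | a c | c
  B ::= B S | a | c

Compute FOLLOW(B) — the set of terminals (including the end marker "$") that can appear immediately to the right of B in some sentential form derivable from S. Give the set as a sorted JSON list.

FIRST sets, iterate to fixpoint:
iter 1:
  A via A→a c: +{a}
  A via A→c: +{c}
  B via B→a: +{a}
  B via B→c: +{c}
  S via S→A B: +{a,c}
  S: {a,c}  A: {a,c}  B: {a,c}
iter 2: done
  S: {a,c}  A: {a,c}  B: {a,c}

FOLLOW iteration:
seed FOLLOW(S) with $
iter 1:
  A→B S: FOLLOW(B) ⊇ FIRST(S) = {a,c}; new: +{a,c}
  B→B S: FOLLOW(S) ⊇ FOLLOW(B) ⊇ {a,c}; new: +{a,c}
  S→A B: FOLLOW(A) ⊇ FIRST(B) = {a,c}; new: +{a,c}
  S→A B: FOLLOW(B) ⊇ FOLLOW(S) ⊇ {$,a,c}; new: +{$}
  S: {$,a,c}  A: {a,c}  B: {$,a,c}
iter 2: — fixpoint
  S: {$,a,c}  A: {a,c}  B: {$,a,c}

FOLLOW(B) = ["$", "a", "c"]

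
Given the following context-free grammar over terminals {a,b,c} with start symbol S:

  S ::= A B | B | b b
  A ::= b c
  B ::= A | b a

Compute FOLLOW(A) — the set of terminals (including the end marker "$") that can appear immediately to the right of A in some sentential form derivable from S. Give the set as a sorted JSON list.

FIRST sets, iterate to fixpoint:
iter 1:
  A via A→b c: +{b}
  B via B→A: +{b}
  S via S→A B: +{b}
  S: {b}  A: {b}  B: {b}
iter 2: (no change)
  S: {b}  A: {b}  B: {b}

FOLLOW sets:
FOLLOW(S) := {$}
[1]
  S→A B: FOLLOW(A) ⊇ FIRST(B) = {b}; new: +{b}
  S→A B: FOLLOW(B) ⊇ FOLLOW(S) ⊇ {$}; new: +{$}
  S: {$}  A: {b}  B: {$}
[2]
  B→A: FOLLOW(A) ⊇ FOLLOW(B) ⊇ {$}; new: +{$}
  S: {$}  A: {$,b}  B: {$}
[3] (no change)
  S: {$}  A: {$,b}  B: {$}

FOLLOW(A) = ["$", "b"]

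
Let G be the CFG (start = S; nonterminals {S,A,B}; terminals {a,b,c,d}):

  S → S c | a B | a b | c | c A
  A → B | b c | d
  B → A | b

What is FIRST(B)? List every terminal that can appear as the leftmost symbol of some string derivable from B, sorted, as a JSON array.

FIRST iteration:
round 1:
  A via A→b c: +{b}
  A via A→d: +{d}
  B via B→A: +{b,d}
  S via S→a B: +{a}
  S via S→c: +{c}
  FIRST[S]={a,c}  FIRST[A]={b,d}  FIRST[B]={b,d}
round 2: (stable)
  FIRST[S]={a,c}  FIRST[A]={b,d}  FIRST[B]={b,d}

FIRST(B) = ["b", "d"]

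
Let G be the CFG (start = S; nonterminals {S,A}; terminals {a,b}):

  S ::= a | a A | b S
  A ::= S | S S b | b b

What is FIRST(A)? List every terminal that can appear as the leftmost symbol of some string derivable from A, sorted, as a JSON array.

FIRST iteration:
[1]
  A via A→b b: +{b}
  S via S→a: +{a}
  S via S→b S: +{b}
  FIRST(S)={a,b}  FIRST(A)={b}
[2]
  A via A→S: +{a}
  FIRST(S)={a,b}  FIRST(A)={a,b}
[3] (stable)
  FIRST(S)={a,b}  FIRST(A)={a,b}

FIRST(A) = ["a", "b"]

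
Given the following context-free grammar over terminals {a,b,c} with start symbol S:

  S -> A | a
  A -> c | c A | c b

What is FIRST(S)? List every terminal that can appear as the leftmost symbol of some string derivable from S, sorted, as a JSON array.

FIRST sets, iterate to fixpoint:
iter 1:
  A via A→c: +{c}
  S via S→A: +{c}
  S via S→a: +{a}
  FIRST[S]={a,c}  FIRST[A]={c}
iter 2: (stable)
  FIRST[S]={a,c}  FIRST[A]={c}

FIRST(S) = ["a", "c"]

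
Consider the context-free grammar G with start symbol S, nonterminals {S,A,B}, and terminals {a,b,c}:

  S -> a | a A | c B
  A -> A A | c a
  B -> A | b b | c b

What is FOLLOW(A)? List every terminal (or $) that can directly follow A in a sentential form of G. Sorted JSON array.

Compute FIRST by fixpoint:
round 1:
  A via A→c a: +{c}
  B via B→A: +{c}
  B via B→b b: +{b}
  S via S→a: +{a}
  S via S→c B: +{c}
  FIRST[S]={a,c}  FIRST[A]={c}  FIRST[B]={b,c}
round 2: — fixpoint
  FIRST[S]={a,c}  FIRST[A]={c}  FIRST[B]={b,c}

FOLLOW iteration:
seed FOLLOW(S) with $
[1]
  A→A A: FOLLOW(A) ⊇ FIRST(A) = {c}; new: +{c}
  S→a A: FOLLOW(A) ⊇ FOLLOW(S) ⊇ {$}; new: +{$}
  S→c B: FOLLOW(B) ⊇ FOLLOW(S) ⊇ {$}; new: +{$}
  FOLLOW(S)={$}  FOLLOW(A)={$,c}  FOLLOW(B)={$}
[2] — fixpoint
  FOLLOW(S)={$}  FOLLOW(A)={$,c}  FOLLOW(B)={$}

FOLLOW(A) = ["$", "c"]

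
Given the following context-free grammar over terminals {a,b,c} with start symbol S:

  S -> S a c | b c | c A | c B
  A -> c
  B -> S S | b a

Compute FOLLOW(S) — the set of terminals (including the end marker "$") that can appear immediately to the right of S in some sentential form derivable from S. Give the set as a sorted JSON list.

Compute FIRST by fixpoint:
pass 1:
  A via A→c: +{c}
  B via B→b a: +{b}
  S via S→b c: +{b}
  S via S→c A: +{c}
  FIRST[S]={b,c}  FIRST[A]={c}  FIRST[B]={b}
pass 2:
  B via B→S S: +{c}
  FIRST[S]={b,c}  FIRST[A]={c}  FIRST[B]={b,c}
pass 3: (no change)
  FIRST[S]={b,c}  FIRST[A]={c}  FIRST[B]={b,c}

FOLLOW iteration:
seed FOLLOW(S) with $
round 1:
  B→S S: FOLLOW(S) ⊇ FIRST(S) = {b,c}; new: +{b,c}
  S→S a c: FOLLOW(S) ⊇ FIRST(a) = {a}; new: +{a}
  S→c A: FOLLOW(A) ⊇ FOLLOW(S) ⊇ {$,a,b,c}; new: +{$,a,b,c}
  S→c B: FOLLOW(B) ⊇ FOLLOW(S) ⊇ {$,a,b,c}; new: +{$,a,b,c}
  FOLLOW[S]={$,a,b,c}  FOLLOW[A]={$,a,b,c}  FOLLOW[B]={$,a,b,c}
round 2: (no change)
  FOLLOW[S]={$,a,b,c}  FOLLOW[A]={$,a,b,c}  FOLLOW[B]={$,a,b,c}

FOLLOW(S) = ["$", "a", "b", "c"]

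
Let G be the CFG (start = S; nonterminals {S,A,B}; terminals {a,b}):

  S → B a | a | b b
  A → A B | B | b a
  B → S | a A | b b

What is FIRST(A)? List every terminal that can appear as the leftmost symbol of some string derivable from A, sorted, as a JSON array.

FIRST sets, iterate to fixpoint:
[1]
  A via A→b a: +{b}
  B via B→a A: +{a}
  B via B→b b: +{b}
  S via S→B a: +{a,b}
  FIRST[S]={a,b}  FIRST[A]={b}  FIRST[B]={a,b}
[2]
  A via A→B: +{a}
  FIRST[S]={a,b}  FIRST[A]={a,b}  FIRST[B]={a,b}
[3] (stable)
  FIRST[S]={a,b}  FIRST[A]={a,b}  FIRST[B]={a,b}

FIRST(A) = ["a", "b"]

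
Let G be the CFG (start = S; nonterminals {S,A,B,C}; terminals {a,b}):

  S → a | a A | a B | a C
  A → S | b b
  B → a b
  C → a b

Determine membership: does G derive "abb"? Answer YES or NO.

Convert to CNF:
  S -> T0 A | T0 B | T0 C | a
  A -> T0 A | T0 B | T0 C | T1 T1 | a
  B -> T0 T1
  C -> T0 T1
  T0 -> a
  T1 -> b

Fill CYK table bottom-up:
  [0..0]={A,S,T0}  "a"  orig:{A,S}
  [1..1]={T1}  "b"  orig:{}
  [2..2]={T1}  "b"  orig:{}
  [0..1]={B,C}  "ab"
  [1..2]={A}  "bb"
  [0..2]={A,S}  "abb"

S ∈ T[0,2] ⇒ YES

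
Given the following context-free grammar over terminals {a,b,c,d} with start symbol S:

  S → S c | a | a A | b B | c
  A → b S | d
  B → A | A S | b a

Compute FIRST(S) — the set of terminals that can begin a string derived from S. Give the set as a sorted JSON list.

FIRST iteration:
round 1:
  A via A→b S: +{b}
  A via A→d: +{d}
  B via B→A: +{b,d}
  S via S→a: +{a}
  S via S→b B: +{b}
  S via S→c: +{c}
  S: {a,b,c}  A: {b,d}  B: {b,d}
round 2: (no change)
  S: {a,b,c}  A: {b,d}  B: {b,d}

FIRST(S) = ["a", "b", "c"]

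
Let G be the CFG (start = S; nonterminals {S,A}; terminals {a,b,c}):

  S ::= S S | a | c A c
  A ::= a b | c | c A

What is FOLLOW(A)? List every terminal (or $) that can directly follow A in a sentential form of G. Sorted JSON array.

Compute FIRST by fixpoint:
round 1:
  A via A→a b: +{a}
  A via A→c: +{c}
  S via S→a: +{a}
  S via S→c A c: +{c}
  S: {a,c}  A: {a,c}
round 2: done
  S: {a,c}  A: {a,c}

FOLLOW iteration:
FOLLOW(S) := {$}
[1]
  S→S S: FOLLOW(S) ⊇ FIRST(S) = {a,c}; new: +{a,c}
  S→c A c: FOLLOW(A) ⊇ FIRST(c) = {c}; new: +{c}
  FOLLOW(S)={$,a,c}  FOLLOW(A)={c}
[2] (stable)
  FOLLOW(S)={$,a,c}  FOLLOW(A)={c}

FOLLOW(A) = ["c"]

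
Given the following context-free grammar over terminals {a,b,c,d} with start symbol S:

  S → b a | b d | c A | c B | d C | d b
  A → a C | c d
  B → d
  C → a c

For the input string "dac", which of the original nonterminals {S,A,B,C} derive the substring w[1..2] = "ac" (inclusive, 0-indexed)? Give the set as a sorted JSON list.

Convert to CNF:
  S -> T1 A | T1 B | T2 C | T2 T3 | T3 T0 | T3 T2
  A -> T0 C | T1 T2
  B -> d
  C -> T0 T1
  T0 -> a
  T1 -> c
  T2 -> d
  T3 -> b

CYK table (by increasing span), restricted to cells inside w[1..2]:
  T[1,1] 'a' = {T0}  orig:{}
  T[2,2] 'c' = {T1}  orig:{}
  T[1,2] 'ac' = {C}

Original NTs in T[1,2] deriving "ac": ["C"]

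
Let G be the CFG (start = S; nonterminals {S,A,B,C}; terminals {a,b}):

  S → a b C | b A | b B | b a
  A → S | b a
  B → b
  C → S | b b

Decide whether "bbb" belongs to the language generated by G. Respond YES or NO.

Convert to CNF:
  S -> T0 X4 | T1 A | T1 B | T1 T0
  A -> T0 X2 | T1 A | T1 B | T1 T0
  B -> b
  C -> T0 X3 | T1 A | T1 B | T1 T0 | T1 T1
  T0 -> a
  T1 -> b
  X2 -> T1 C
  X3 -> T1 C
  X4 -> T1 C

Fill CYK table bottom-up:
  [0..0]={B,T1}  "b"  orig:{B}
  [1..1]={B,T1}  "b"  orig:{B}
  [2..2]={B,T1}  "b"  orig:{B}
  [0..1]={A,C,S}  "bb"
  [1..2]={A,C,S}  "bb"
  [0..2]={A,C,S,X2,X3,X4}  "bbb"  orig:{A,C,S}

S ∈ T[0,2] ⇒ YES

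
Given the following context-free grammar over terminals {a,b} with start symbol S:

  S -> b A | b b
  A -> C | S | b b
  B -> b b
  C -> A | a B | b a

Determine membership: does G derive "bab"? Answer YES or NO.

CNF form of G:
  S -> T1 A | T1 T1
  A -> T0 B | T1 A | T1 T0 | T1 T1
  B -> T1 T1
  C -> T0 B | T1 A | T1 T0 | T1 T1
  T0 -> a
  T1 -> b

CYK table (by increasing span):
  cell(0,0) b: {T1}  orig:{}
  cell(1,1) a: {T0}  orig:{}
  cell(2,2) b: {T1}  orig:{}
  cell(0,1) ba: {A,C}
  cell(1,2) ab: ∅
  cell(0,2) bab: ∅

S ∉ T[0,2] ⇒ NO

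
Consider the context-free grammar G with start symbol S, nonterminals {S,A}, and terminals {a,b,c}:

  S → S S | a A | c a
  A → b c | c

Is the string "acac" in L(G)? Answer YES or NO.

Convert to CNF:
  S -> S S | T1 T2 | T2 A
  A -> T0 T1 | c
  T0 -> b
  T1 -> c
  T2 -> a

Fill CYK table bottom-up:
  cell(0,0) a: {T2}  orig:{}
  cell(1,1) c: {A,T1}  orig:{A}
  cell(2,2) a: {T2}  orig:{}
  cell(3,3) c: {A,T1}  orig:{A}
  cell(0,1) ac: {S}
  cell(1,2) ca: {S}
  cell(2,3) ac: {S}
  cell(0,2) aca: ∅
  cell(1,3) cac: ∅
  cell(0,3) acac: {S}

S ∈ T[0,3] ⇒ YES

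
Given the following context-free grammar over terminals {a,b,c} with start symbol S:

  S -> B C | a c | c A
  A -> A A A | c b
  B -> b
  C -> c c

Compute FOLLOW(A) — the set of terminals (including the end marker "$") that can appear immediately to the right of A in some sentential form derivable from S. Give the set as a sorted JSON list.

Compute FIRST by fixpoint:
pass 1:
  A via A→c b: +{c}
  B via B→b: +{b}
  C via C→c c: +{c}
  S via S→B C: +{b}
  S via S→a c: +{a}
  S via S→c A: +{c}
  FIRST(S)={a,b,c}  FIRST(A)={c}  FIRST(B)={b}  FIRST(C)={c}
pass 2: (no change)
  FIRST(S)={a,b,c}  FIRST(A)={c}  FIRST(B)={b}  FIRST(C)={c}

FOLLOW sets:
FOLLOW(S) := {$}
round 1:
  A→A A A: FOLLOW(A) ⊇ FIRST(A) = {c}; new: +{c}
  S→B C: FOLLOW(B) ⊇ FIRST(C) = {c}; new: +{c}
  S→B C: FOLLOW(C) ⊇ FOLLOW(S) ⊇ {$}; new: +{$}
  S→c A: FOLLOW(A) ⊇ FOLLOW(S) ⊇ {$}; new: +{$}
  S: {$}  A: {$,c}  B: {c}  C: {$}
round 2: (stable)
  S: {$}  A: {$,c}  B: {c}  C: {$}

FOLLOW(A) = ["$", "c"]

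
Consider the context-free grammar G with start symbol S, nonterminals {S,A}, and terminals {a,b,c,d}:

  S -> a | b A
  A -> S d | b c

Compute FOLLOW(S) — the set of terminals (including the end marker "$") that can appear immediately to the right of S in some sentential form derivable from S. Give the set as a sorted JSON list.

FIRST sets, iterate to fixpoint:
pass 1:
  A via A→b c: +{b}
  S via S→a: +{a}
  S via S→b A: +{b}
  S: {a,b}  A: {b}
pass 2:
  A via A→S d: +{a}
  S: {a,b}  A: {a,b}
pass 3: (no change)
  S: {a,b}  A: {a,b}

FOLLOW iteration:
FOLLOW(S) := {$}
iter 1:
  A→S d: FOLLOW(S) ⊇ FIRST(d) = {d}; new: +{d}
  S→b A: FOLLOW(A) ⊇ FOLLOW(S) ⊇ {$,d}; new: +{$,d}
  FOLLOW[S]={$,d}  FOLLOW[A]={$,d}
iter 2: (no change)
  FOLLOW[S]={$,d}  FOLLOW[A]={$,d}

FOLLOW(S) = ["$", "d"]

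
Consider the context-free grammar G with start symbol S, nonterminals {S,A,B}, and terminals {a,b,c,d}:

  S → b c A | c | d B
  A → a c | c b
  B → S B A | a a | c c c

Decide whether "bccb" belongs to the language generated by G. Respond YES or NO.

Convert to CNF:
  S -> T2 X6 | T3 B | c
  A -> T0 T1 | T1 T2
  B -> S X4 | T0 T0 | T1 X5
  T0 -> a
  T1 -> c
  T2 -> b
  T3 -> d
  X4 -> B A
  X5 -> T1 T1
  X6 -> T1 A

CYK table (by increasing span):
  T[0,0] 'b' = {T2}  orig:{}
  T[1,1] 'c' = {S,T1}  orig:{S}
  T[2,2] 'c' = {S,T1}  orig:{S}
  T[3,3] 'b' = {T2}  orig:{}
  T[0,1] 'bc' = ∅
  T[1,2] 'cc' = {X5}  orig:{}
  T[2,3] 'cb' = {A}
  T[0,2] 'bcc' = ∅
  T[1,3] 'ccb' = {X6}  orig:{}
  T[0,3] 'bccb' = {S}

S ∈ T[0,3] ⇒ YES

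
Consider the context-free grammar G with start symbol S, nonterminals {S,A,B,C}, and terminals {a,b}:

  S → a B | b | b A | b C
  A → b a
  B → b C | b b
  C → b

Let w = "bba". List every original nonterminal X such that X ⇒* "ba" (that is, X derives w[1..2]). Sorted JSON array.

CNF form of G:
  S -> T0 A | T0 C | T1 B | b
  A -> T0 T1
  B -> T0 C | T0 T0
  C -> b
  T0 -> b
  T1 -> a

CYK table (by increasing span), restricted to cells inside w[1..2]:
  T[1,1] 'b' = {C,S,T0}  orig:{C,S}
  T[2,2] 'a' = {T1}  orig:{}
  T[1,2] 'ba' = {A}

Original NTs in T[1,2] deriving "ba": ["A"]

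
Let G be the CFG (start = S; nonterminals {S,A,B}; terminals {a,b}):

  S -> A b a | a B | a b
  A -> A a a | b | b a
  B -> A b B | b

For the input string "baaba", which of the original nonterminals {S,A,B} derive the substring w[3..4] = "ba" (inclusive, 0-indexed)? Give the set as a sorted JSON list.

Convert to CNF:
  S -> A X4 | T0 B | T0 T1
  A -> A X2 | T1 T0 | b
  B -> A X3 | b
  T0 -> a
  T1 -> b
  X2 -> T0 T0
  X3 -> T1 B
  X4 -> T1 T0

CYK table (by increasing span) (cells [i..j] with 3 ≤ i ≤ j ≤ 4 only):
  T[3,3] 'b' = {A,B,T1}  orig:{A,B}
  T[4,4] 'a' = {T0}  orig:{}
  T[3,4] 'ba' = {A,X4}  orig:{A}

Original NTs in T[3,4] deriving "ba": ["A"]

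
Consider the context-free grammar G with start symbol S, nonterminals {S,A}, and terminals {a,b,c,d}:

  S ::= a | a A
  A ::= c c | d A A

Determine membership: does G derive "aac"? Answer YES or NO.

CNF form of G:
  S -> T2 A | a
  A -> T0 T0 | T1 X3
  T0 -> c
  T1 -> d
  T2 -> a
  X3 -> A A

Fill CYK table bottom-up:
  [0..0]={S,T2}  "a"  orig:{S}
  [1..1]={S,T2}  "a"  orig:{S}
  [2..2]={T0}  "c"  orig:{}
  [0..1]=∅  "aa"
  [1..2]=∅  "ac"
  [0..2]=∅  "aac"

S ∉ T[0,2] ⇒ NO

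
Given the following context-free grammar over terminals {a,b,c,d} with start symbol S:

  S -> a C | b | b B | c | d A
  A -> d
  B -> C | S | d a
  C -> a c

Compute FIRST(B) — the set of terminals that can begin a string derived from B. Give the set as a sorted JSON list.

Compute FIRST by fixpoint:
pass 1:
  A via A→d: +{d}
  B via B→d a: +{d}
  C via C→a c: +{a}
  S via S→a C: +{a}
  S via S→b: +{b}
  S via S→c: +{c}
  S via S→d A: +{d}
  FIRST(S)={a,b,c,d}  FIRST(A)={d}  FIRST(B)={d}  FIRST(C)={a}
pass 2:
  B via B→C: +{a}
  B via B→S: +{b,c}
  FIRST(S)={a,b,c,d}  FIRST(A)={d}  FIRST(B)={a,b,c,d}  FIRST(C)={a}
pass 3: done
  FIRST(S)={a,b,c,d}  FIRST(A)={d}  FIRST(B)={a,b,c,d}  FIRST(C)={a}

FIRST(B) = ["a", "b", "c", "d"]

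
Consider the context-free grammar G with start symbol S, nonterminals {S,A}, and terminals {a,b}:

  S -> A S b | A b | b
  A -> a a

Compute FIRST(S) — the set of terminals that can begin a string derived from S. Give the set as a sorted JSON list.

FIRST sets, iterate to fixpoint:
[1]
  A via A→a a: +{a}
  S via S→A S b: +{a}
  S via S→b: +{b}
  S: {a,b}  A: {a}
[2] — fixpoint
  S: {a,b}  A: {a}

FIRST(S) = ["a", "b"]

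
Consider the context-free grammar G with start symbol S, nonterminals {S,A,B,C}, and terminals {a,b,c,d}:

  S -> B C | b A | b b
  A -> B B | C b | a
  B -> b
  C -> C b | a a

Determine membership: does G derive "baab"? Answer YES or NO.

CNF form of G:
  S -> B C | T0 A | T0 T0
  A -> B B | C T0 | a
  B -> b
  C -> C T0 | T1 T1
  T0 -> b
  T1 -> a

CYK table (by increasing span):
  [0..0]={B,T0}  "b"  orig:{B}
  [1..1]={A,T1}  "a"  orig:{A}
  [2..2]={A,T1}  "a"  orig:{A}
  [3..3]={B,T0}  "b"  orig:{B}
  [0..1]={S}  "ba"
  [1..2]={C}  "aa"
  [2..3]=∅  "ab"
  [0..2]={S}  "baa"
  [1..3]={A,C}  "aab"
  [0..3]={S}  "baab"

S ∈ T[0,3] ⇒ YES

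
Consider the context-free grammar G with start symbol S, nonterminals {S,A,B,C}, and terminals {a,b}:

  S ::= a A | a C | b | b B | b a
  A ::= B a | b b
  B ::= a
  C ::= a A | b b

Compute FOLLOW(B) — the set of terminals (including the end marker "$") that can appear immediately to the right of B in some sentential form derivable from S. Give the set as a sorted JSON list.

FIRST sets, iterate to fixpoint:
round 1:
  A via A→b b: +{b}
  B via B→a: +{a}
  C via C→a A: +{a}
  C via C→b b: +{b}
  S via S→a A: +{a}
  S via S→b: +{b}
  FIRST[S]={a,b}  FIRST[A]={b}  FIRST[B]={a}  FIRST[C]={a,b}
round 2:
  A via A→B a: +{a}
  FIRST[S]={a,b}  FIRST[A]={a,b}  FIRST[B]={a}  FIRST[C]={a,b}
round 3: (no change)
  FIRST[S]={a,b}  FIRST[A]={a,b}  FIRST[B]={a}  FIRST[C]={a,b}

Compute FOLLOW by fixpoint:
initialize: $ ∈ FOLLOW(S)
round 1:
  A→B a: FOLLOW(B) ⊇ FIRST(a) = {a}; new: +{a}
  S→a A: FOLLOW(A) ⊇ FOLLOW(S) ⊇ {$}; new: +{$}
  S→a C: FOLLOW(C) ⊇ FOLLOW(S) ⊇ {$}; new: +{$}
  S→b B: FOLLOW(B) ⊇ FOLLOW(S) ⊇ {$}; new: +{$}
  FOLLOW[S]={$}  FOLLOW[A]={$}  FOLLOW[B]={$,a}  FOLLOW[C]={$}
round 2: (stable)
  FOLLOW[S]={$}  FOLLOW[A]={$}  FOLLOW[B]={$,a}  FOLLOW[C]={$}

FOLLOW(B) = ["$", "a"]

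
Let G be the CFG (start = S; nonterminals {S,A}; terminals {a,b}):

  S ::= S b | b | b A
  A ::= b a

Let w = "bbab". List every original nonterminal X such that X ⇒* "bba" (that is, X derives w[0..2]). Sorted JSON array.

CNF form of G:
  S -> S T0 | T0 A | b
  A -> T0 T1
  T0 -> b
  T1 -> a

Fill CYK table bottom-up, restricted to cells inside w[0..2]:
  [0..0]={S,T0}  "b"  orig:{S}
  [1..1]={S,T0}  "b"  orig:{S}
  [2..2]={T1}  "a"  orig:{}
  [0..1]={S}  "bb"
  [1..2]={A}  "ba"
  [0..2]={S}  "bba"

Original NTs in T[0,2] deriving "bba": ["S"]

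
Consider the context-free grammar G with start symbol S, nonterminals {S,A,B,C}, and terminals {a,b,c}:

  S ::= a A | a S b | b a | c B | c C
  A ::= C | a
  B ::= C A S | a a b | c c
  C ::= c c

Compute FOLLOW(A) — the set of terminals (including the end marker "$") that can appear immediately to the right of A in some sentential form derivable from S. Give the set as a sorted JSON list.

FIRST iteration:
pass 1:
  A via A→a: +{a}
  B via B→a a b: +{a}
  B via B→c c: +{c}
  C via C→c c: +{c}
  S via S→a A: +{a}
  S via S→b a: +{b}
  S via S→c B: +{c}
  FIRST[S]={a,b,c}  FIRST[A]={a}  FIRST[B]={a,c}  FIRST[C]={c}
pass 2:
  A via A→C: +{c}
  FIRST[S]={a,b,c}  FIRST[A]={a,c}  FIRST[B]={a,c}  FIRST[C]={c}
pass 3: — fixpoint
  FIRST[S]={a,b,c}  FIRST[A]={a,c}  FIRST[B]={a,c}  FIRST[C]={c}

FOLLOW sets:
FOLLOW(S) := {$}
[1]
  B→C A S: FOLLOW(C) ⊇ FIRST(A) = {a,c}; new: +{a,c}
  B→C A S: FOLLOW(A) ⊇ FIRST(S) = {a,b,c}; new: +{a,b,c}
  S→a A: FOLLOW(A) ⊇ FOLLOW(S) ⊇ {$}; new: +{$}
  S→a S b: FOLLOW(S) ⊇ FIRST(b) = {b}; new: +{b}
  S→c B: FOLLOW(B) ⊇ FOLLOW(S) ⊇ {$,b}; new: +{$,b}
  S→c C: FOLLOW(C) ⊇ FOLLOW(S) ⊇ {$,b}; new: +{$,b}
  FOLLOW(S)={$,b}  FOLLOW(A)={$,a,b,c}  FOLLOW(B)={$,b}  FOLLOW(C)={$,a,b,c}
[2] (no change)
  FOLLOW(S)={$,b}  FOLLOW(A)={$,a,b,c}  FOLLOW(B)={$,b}  FOLLOW(C)={$,a,b,c}

FOLLOW(A) = ["$", "a", "b", "c"]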